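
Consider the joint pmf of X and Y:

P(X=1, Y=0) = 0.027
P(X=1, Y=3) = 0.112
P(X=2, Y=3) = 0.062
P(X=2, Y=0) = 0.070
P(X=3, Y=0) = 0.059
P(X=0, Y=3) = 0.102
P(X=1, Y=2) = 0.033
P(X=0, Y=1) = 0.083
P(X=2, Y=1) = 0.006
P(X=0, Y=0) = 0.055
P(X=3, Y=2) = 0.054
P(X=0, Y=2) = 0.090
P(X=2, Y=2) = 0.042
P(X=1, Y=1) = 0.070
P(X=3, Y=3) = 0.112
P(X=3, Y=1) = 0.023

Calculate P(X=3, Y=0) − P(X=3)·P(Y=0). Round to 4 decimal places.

P(X=3) = 0.059 + 0.023 + 0.054 + 0.112 = 0.248.
P(Y=0) = 0.055 + 0.027 + 0.070 + 0.059 = 0.211.
P(X=3, Y=0) − P(X=3)P(Y=0) = 0.059 − 0.248×0.211 = 0.0067.

0.0067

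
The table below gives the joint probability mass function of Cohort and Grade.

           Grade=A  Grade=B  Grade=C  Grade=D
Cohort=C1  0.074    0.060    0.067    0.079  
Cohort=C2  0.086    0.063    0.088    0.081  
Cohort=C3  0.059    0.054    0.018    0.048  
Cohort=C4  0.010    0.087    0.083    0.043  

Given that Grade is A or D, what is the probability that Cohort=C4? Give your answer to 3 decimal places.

0.110

P(Grade=A) = 0.074 + 0.086 + 0.059 + 0.010 = 0.229.
P(Grade=D) = 0.079 + 0.081 + 0.048 + 0.043 = 0.251.
P(Grade ∈ {A, D}) = 0.229 + 0.251 = 0.480; P(Cohort=C4, Grade ∈ {A, D}) = 0.010 + 0.043 = 0.053.
P(Cohort=C4 | Grade ∈ {A, D}) = 0.053/0.480 = 0.110.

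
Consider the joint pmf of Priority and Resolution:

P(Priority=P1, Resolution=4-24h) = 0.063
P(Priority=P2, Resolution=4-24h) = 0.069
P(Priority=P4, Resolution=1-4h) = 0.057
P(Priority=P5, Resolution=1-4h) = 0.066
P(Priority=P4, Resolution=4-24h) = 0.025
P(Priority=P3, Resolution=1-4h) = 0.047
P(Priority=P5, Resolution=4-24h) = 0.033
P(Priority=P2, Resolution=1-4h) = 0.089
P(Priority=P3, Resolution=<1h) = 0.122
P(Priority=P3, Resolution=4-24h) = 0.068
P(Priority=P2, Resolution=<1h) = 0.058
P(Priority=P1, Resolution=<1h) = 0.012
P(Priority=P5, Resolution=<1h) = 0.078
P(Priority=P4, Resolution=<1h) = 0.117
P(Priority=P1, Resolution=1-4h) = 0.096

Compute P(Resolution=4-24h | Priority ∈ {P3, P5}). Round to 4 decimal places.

0.2440

P(Priority=P3) = 0.122 + 0.047 + 0.068 = 0.237.
P(Priority=P5) = 0.078 + 0.066 + 0.033 = 0.177.
P(Priority ∈ {P3, P5}) = 0.237 + 0.177 = 0.414; P(Resolution=4-24h, Priority ∈ {P3, P5}) = 0.068 + 0.033 = 0.101.
P(Resolution=4-24h | Priority ∈ {P3, P5}) = 0.101/0.414 = 0.2440.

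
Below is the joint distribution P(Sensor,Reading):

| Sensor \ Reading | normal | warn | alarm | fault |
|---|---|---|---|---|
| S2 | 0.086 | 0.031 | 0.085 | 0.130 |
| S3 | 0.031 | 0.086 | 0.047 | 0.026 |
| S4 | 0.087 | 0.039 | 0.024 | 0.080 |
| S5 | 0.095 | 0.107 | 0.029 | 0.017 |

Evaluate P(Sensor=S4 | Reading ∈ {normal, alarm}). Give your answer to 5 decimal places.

0.22934

P(Reading=normal) = 0.086 + 0.031 + 0.087 + 0.095 = 0.299.
P(Reading=alarm) = 0.085 + 0.047 + 0.024 + 0.029 = 0.185.
P(Reading ∈ {normal, alarm}) = 0.299 + 0.185 = 0.484; P(Sensor=S4, Reading ∈ {normal, alarm}) = 0.087 + 0.024 = 0.111.
P(Sensor=S4 | Reading ∈ {normal, alarm}) = 0.111/0.484 = 0.22934.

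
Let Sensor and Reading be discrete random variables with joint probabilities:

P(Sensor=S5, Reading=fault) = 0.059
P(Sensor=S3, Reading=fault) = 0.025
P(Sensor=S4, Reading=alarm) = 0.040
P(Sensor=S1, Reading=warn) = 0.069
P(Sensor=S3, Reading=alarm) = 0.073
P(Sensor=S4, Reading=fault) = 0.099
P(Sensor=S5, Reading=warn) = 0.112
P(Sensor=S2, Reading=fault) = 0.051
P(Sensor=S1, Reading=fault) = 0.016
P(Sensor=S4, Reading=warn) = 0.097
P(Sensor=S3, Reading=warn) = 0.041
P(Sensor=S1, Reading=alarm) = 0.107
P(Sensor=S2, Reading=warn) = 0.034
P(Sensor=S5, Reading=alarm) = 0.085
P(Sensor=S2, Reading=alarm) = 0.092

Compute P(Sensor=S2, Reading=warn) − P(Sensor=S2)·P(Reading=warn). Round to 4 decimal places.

P(Sensor=S2) = 0.034 + 0.092 + 0.051 = 0.177.
P(Reading=warn) = 0.069 + 0.034 + 0.041 + 0.097 + 0.112 = 0.353.
P(Sensor=S2, Reading=warn) − P(Sensor=S2)P(Reading=warn) = 0.034 − 0.177×0.353 = -0.0285.

-0.0285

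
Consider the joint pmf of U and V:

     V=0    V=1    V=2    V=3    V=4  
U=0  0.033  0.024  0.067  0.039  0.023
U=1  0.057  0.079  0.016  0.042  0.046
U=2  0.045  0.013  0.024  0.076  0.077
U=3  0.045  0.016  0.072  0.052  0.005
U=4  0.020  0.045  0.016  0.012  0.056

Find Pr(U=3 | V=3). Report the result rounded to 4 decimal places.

P(V=3) = 0.039 + 0.042 + 0.076 + 0.052 + 0.012 = 0.221.
P(U=3 | V=3) = 0.052/0.221 = 0.2353.

0.2353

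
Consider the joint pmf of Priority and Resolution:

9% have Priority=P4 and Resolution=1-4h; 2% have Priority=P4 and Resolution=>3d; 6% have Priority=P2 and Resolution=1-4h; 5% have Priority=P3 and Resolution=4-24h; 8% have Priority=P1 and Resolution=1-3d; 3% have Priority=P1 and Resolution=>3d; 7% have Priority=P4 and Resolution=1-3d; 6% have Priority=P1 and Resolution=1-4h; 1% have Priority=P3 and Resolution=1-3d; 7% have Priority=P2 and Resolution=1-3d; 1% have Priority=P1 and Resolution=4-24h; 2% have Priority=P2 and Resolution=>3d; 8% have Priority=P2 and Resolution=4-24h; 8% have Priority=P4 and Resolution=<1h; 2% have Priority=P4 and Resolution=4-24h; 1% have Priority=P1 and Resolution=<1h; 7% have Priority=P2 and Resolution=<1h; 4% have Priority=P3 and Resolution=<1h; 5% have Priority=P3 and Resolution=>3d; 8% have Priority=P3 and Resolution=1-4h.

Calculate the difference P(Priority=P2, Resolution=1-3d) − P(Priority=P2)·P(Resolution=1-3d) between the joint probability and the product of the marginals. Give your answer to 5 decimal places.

P(Priority=P2) = 0.07 + 0.06 + 0.08 + 0.07 + 0.02 = 0.30.
P(Resolution=1-3d) = 0.08 + 0.07 + 0.01 + 0.07 = 0.23.
P(Priority=P2, Resolution=1-3d) − P(Priority=P2)P(Resolution=1-3d) = 0.07 − 0.30×0.23 = 0.00100.

0.00100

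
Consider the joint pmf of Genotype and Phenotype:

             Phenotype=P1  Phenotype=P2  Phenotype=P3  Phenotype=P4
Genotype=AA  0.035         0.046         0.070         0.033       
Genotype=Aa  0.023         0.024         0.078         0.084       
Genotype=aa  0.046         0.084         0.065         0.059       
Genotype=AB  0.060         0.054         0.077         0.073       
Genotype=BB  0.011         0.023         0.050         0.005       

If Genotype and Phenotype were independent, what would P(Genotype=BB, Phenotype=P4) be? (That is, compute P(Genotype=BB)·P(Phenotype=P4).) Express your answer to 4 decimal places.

0.0226

P(Genotype=BB) = 0.011 + 0.023 + 0.050 + 0.005 = 0.089.
P(Phenotype=P4) = 0.033 + 0.084 + 0.059 + 0.073 + 0.005 = 0.254.
Product: 0.089 × 0.254 = 0.0226.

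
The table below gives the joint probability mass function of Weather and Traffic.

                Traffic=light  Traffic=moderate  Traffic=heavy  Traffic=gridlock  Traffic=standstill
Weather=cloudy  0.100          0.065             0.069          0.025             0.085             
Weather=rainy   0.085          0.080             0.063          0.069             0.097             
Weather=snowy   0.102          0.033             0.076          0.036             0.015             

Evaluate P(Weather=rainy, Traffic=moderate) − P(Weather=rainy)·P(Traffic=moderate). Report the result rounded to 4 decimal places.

0.0099

P(Weather=rainy) = 0.085 + 0.080 + 0.063 + 0.069 + 0.097 = 0.394.
P(Traffic=moderate) = 0.065 + 0.080 + 0.033 = 0.178.
P(Weather=rainy, Traffic=moderate) − P(Weather=rainy)P(Traffic=moderate) = 0.080 − 0.394×0.178 = 0.0099.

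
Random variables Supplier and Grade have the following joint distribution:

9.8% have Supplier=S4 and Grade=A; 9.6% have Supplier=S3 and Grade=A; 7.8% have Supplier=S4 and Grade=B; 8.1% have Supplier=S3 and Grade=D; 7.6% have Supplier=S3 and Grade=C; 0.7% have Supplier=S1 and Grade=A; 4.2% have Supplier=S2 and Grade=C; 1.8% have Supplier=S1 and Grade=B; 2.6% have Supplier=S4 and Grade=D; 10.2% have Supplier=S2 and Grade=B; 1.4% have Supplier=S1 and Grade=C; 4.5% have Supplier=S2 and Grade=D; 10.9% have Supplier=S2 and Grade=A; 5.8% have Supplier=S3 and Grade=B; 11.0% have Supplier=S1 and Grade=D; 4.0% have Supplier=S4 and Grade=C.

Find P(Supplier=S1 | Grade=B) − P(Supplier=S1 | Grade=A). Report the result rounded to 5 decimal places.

0.04773

P(Grade=B) = 0.018 + 0.102 + 0.058 + 0.078 = 0.256; P(Supplier=S1 | Grade=B) = 0.018/0.256 = 0.070313.
P(Grade=A) = 0.007 + 0.109 + 0.096 + 0.098 = 0.310; P(Supplier=S1 | Grade=A) = 0.007/0.310 = 0.022581.
Difference = 0.04773.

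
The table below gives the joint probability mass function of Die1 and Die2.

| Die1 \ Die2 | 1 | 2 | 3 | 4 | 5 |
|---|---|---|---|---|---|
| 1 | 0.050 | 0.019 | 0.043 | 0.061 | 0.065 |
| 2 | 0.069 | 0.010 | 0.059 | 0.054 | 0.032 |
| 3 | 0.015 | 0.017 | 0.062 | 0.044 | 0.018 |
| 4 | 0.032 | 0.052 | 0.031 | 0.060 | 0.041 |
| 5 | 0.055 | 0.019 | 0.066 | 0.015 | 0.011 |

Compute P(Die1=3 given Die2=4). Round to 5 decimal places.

P(Die2=4) = 0.061 + 0.054 + 0.044 + 0.060 + 0.015 = 0.234.
P(Die1=3 | Die2=4) = 0.044/0.234 = 0.18803.

0.18803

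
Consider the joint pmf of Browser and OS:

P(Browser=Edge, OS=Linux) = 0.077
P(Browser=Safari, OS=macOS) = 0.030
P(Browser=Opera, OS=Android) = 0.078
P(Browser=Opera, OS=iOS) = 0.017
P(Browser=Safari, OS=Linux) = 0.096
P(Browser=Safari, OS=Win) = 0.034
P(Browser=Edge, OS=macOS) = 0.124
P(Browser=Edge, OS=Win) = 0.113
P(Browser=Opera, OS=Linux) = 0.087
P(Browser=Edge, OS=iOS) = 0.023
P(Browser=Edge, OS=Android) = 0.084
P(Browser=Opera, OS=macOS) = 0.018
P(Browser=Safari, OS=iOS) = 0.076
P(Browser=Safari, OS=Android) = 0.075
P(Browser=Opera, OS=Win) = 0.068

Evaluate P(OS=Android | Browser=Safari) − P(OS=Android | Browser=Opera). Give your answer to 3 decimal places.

-0.050

P(Browser=Safari) = 0.034 + 0.030 + 0.096 + 0.076 + 0.075 = 0.311; P(OS=Android | Browser=Safari) = 0.075/0.311 = 0.2412.
P(Browser=Opera) = 0.068 + 0.018 + 0.087 + 0.017 + 0.078 = 0.268; P(OS=Android | Browser=Opera) = 0.078/0.268 = 0.2910.
Difference = -0.050.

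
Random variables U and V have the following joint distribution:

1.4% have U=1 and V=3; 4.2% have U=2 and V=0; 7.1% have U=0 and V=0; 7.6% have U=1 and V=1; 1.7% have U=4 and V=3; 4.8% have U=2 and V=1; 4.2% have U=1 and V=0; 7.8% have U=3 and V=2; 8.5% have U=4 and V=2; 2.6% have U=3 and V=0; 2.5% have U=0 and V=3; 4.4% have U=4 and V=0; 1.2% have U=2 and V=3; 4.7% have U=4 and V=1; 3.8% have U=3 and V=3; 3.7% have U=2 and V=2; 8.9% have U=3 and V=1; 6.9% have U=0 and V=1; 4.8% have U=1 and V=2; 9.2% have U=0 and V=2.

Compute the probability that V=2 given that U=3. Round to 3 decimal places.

P(U=3) = 0.026 + 0.089 + 0.078 + 0.038 = 0.231.
P(V=2 | U=3) = 0.078/0.231 = 0.338.

0.338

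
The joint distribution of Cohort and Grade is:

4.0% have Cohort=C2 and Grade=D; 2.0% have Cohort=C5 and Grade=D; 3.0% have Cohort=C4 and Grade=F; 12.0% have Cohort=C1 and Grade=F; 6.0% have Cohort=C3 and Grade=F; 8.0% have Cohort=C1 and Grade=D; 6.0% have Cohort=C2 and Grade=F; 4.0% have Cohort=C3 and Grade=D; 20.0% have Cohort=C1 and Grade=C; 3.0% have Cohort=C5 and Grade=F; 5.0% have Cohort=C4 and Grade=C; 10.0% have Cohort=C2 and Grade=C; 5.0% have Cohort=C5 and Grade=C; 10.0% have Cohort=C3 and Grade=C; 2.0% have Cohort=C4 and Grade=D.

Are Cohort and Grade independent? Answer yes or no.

yes

Every cell satisfies P(Cohort,Grade) = P(Cohort)·P(Grade). For instance P(Cohort=C4) = 0.100, P(Grade=D) = 0.200, and 0.100×0.200 = 0.020 matches the joint entry. So Cohort and Grade are independent.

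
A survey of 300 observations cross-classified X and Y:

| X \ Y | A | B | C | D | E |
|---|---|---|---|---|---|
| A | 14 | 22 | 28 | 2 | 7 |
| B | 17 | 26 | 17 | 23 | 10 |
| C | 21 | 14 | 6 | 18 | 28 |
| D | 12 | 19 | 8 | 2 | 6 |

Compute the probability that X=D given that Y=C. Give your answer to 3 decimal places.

Total with Y=C: 28 + 17 + 6 + 8 = 59.
P(X=D | Y=C) = 8/59 = 0.136.

0.136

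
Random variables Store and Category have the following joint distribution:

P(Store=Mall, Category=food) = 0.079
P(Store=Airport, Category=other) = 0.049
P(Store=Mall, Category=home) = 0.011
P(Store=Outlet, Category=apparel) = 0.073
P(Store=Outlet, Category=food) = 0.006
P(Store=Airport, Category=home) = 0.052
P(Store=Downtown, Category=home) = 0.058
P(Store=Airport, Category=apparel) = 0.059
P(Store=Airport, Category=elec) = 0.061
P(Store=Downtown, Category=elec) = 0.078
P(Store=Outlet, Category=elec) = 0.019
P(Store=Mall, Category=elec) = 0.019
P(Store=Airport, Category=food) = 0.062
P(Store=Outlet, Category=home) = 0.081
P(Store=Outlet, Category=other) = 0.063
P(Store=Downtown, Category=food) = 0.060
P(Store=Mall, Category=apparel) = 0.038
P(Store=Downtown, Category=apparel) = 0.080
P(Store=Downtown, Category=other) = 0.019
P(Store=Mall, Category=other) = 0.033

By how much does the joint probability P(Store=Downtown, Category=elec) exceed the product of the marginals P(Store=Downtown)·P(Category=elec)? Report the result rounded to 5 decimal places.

P(Store=Downtown) = 0.060 + 0.080 + 0.078 + 0.058 + 0.019 = 0.295.
P(Category=elec) = 0.078 + 0.019 + 0.061 + 0.019 = 0.177.
P(Store=Downtown, Category=elec) − P(Store=Downtown)P(Category=elec) = 0.078 − 0.295×0.177 = 0.02579.

0.02579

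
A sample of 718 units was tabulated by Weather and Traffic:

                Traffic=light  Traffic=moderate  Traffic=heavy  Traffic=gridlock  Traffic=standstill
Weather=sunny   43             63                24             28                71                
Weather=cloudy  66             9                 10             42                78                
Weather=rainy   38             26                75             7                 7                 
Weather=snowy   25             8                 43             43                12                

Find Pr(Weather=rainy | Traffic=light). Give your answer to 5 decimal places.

0.22093

Total with Traffic=light: 43 + 66 + 38 + 25 = 172.
P(Weather=rainy | Traffic=light) = 38/172 = 0.22093.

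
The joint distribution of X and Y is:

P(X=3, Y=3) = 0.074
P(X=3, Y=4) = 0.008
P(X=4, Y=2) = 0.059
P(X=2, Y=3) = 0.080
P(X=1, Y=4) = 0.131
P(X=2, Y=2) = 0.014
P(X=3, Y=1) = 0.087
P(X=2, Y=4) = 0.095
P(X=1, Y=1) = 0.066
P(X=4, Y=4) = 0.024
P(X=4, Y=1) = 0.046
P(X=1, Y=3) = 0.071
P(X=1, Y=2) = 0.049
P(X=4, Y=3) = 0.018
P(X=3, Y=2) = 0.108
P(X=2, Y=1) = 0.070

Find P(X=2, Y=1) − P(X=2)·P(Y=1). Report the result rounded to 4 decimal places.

P(X=2) = 0.070 + 0.014 + 0.080 + 0.095 = 0.259.
P(Y=1) = 0.066 + 0.070 + 0.087 + 0.046 = 0.269.
P(X=2, Y=1) − P(X=2)P(Y=1) = 0.070 − 0.259×0.269 = 0.0003.

0.0003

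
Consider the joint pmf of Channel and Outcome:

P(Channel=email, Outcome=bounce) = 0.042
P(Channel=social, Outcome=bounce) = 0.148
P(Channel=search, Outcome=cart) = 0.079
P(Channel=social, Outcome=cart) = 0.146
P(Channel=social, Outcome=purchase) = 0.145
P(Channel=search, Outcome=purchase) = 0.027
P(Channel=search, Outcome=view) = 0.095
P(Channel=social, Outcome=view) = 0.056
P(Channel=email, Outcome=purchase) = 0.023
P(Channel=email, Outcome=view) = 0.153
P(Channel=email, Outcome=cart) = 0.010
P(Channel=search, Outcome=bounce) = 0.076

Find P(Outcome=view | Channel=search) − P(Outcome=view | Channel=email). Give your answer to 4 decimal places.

-0.3281

P(Channel=search) = 0.076 + 0.095 + 0.079 + 0.027 = 0.277; P(Outcome=view | Channel=search) = 0.095/0.277 = 0.34296.
P(Channel=email) = 0.042 + 0.153 + 0.010 + 0.023 = 0.228; P(Outcome=view | Channel=email) = 0.153/0.228 = 0.67105.
Difference = -0.3281.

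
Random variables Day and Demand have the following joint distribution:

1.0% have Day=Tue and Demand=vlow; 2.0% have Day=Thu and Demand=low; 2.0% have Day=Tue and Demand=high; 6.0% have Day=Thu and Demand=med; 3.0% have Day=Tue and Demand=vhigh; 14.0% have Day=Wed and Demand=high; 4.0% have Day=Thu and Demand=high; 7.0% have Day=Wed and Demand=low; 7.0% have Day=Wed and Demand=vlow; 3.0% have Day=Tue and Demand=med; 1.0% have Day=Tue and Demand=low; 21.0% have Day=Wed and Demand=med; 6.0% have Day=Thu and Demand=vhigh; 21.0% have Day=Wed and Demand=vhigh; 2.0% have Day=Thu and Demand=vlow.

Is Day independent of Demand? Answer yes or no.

yes

Every cell satisfies P(Day,Demand) = P(Day)·P(Demand). For instance P(Day=Tue) = 0.100, P(Demand=vhigh) = 0.300, and 0.100×0.300 = 0.030 matches the joint entry. So Day and Demand are independent.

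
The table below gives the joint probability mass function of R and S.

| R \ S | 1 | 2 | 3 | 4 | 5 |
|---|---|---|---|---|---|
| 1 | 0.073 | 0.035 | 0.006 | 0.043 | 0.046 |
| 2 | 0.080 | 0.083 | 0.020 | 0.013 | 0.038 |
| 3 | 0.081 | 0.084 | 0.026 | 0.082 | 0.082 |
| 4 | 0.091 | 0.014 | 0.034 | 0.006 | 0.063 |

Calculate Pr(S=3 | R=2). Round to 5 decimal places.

0.08547

P(R=2) = 0.080 + 0.083 + 0.020 + 0.013 + 0.038 = 0.234.
P(S=3 | R=2) = 0.020/0.234 = 0.08547.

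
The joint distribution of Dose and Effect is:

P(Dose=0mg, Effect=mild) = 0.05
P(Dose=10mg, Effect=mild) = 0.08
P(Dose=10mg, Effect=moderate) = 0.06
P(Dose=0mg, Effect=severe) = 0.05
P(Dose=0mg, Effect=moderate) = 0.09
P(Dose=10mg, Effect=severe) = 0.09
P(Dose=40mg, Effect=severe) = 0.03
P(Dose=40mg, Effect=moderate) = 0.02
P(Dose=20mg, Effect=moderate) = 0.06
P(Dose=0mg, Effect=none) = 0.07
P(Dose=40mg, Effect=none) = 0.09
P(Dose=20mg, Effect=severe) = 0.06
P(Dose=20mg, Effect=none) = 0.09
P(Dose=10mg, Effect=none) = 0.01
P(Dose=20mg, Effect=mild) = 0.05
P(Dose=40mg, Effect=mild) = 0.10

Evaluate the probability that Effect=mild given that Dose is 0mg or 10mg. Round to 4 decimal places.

0.2600

P(Dose=0mg) = 0.07 + 0.05 + 0.09 + 0.05 = 0.26.
P(Dose=10mg) = 0.01 + 0.08 + 0.06 + 0.09 = 0.24.
P(Dose ∈ {0mg, 10mg}) = 0.26 + 0.24 = 0.50; P(Effect=mild, Dose ∈ {0mg, 10mg}) = 0.05 + 0.08 = 0.13.
P(Effect=mild | Dose ∈ {0mg, 10mg}) = 0.13/0.50 = 0.2600.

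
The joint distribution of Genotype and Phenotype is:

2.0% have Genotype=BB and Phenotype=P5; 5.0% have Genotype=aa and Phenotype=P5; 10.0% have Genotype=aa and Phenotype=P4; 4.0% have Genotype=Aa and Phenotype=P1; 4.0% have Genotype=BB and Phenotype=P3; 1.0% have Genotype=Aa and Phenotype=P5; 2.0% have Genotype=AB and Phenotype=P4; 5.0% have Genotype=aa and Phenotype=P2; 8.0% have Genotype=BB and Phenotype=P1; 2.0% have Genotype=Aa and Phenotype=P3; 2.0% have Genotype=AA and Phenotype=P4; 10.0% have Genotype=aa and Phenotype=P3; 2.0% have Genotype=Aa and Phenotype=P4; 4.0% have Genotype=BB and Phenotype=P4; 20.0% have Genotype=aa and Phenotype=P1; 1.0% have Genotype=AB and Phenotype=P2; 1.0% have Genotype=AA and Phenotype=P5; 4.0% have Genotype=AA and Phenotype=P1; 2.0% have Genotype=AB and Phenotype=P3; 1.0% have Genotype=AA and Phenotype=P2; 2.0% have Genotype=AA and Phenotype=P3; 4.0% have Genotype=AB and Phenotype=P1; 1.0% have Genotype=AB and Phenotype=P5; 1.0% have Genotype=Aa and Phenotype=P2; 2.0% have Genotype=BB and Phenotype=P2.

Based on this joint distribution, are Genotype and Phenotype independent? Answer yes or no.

yes

Every cell satisfies P(Genotype,Phenotype) = P(Genotype)·P(Phenotype). For instance P(Genotype=BB) = 0.200, P(Phenotype=P2) = 0.100, and 0.200×0.100 = 0.020 matches the joint entry. So Genotype and Phenotype are independent.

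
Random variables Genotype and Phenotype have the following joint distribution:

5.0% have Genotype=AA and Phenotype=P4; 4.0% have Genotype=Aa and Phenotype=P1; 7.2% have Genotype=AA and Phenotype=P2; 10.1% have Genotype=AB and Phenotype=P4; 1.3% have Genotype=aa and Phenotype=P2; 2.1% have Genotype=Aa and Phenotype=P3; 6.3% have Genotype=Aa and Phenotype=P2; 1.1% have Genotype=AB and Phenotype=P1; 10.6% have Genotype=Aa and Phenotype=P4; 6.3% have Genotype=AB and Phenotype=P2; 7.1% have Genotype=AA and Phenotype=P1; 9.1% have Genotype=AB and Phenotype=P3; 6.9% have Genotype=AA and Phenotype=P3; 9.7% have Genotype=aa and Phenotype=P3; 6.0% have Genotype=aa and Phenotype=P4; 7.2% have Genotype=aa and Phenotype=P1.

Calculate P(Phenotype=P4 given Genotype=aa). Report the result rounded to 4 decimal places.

P(Genotype=aa) = 0.072 + 0.013 + 0.097 + 0.060 = 0.242.
P(Phenotype=P4 | Genotype=aa) = 0.060/0.242 = 0.2479.

0.2479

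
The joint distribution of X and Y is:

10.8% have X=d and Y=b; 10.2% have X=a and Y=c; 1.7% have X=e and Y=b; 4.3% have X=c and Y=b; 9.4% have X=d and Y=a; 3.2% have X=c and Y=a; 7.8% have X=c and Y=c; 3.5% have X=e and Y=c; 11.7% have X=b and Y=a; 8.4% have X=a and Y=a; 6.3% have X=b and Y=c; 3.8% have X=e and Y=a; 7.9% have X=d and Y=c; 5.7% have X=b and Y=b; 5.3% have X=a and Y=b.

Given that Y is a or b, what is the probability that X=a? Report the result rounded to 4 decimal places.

0.2131

P(Y=a) = 0.084 + 0.117 + 0.032 + 0.094 + 0.038 = 0.365.
P(Y=b) = 0.053 + 0.057 + 0.043 + 0.108 + 0.017 = 0.278.
P(Y ∈ {a, b}) = 0.365 + 0.278 = 0.643; P(X=a, Y ∈ {a, b}) = 0.084 + 0.053 = 0.137.
P(X=a | Y ∈ {a, b}) = 0.137/0.643 = 0.2131.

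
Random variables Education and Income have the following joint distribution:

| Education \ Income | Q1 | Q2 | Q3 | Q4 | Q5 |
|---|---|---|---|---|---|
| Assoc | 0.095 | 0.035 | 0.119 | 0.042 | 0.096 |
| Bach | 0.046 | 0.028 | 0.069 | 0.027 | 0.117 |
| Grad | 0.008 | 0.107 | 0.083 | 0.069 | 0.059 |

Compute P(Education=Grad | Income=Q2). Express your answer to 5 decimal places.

0.62941

P(Income=Q2) = 0.035 + 0.028 + 0.107 = 0.170.
P(Education=Grad | Income=Q2) = 0.107/0.170 = 0.62941.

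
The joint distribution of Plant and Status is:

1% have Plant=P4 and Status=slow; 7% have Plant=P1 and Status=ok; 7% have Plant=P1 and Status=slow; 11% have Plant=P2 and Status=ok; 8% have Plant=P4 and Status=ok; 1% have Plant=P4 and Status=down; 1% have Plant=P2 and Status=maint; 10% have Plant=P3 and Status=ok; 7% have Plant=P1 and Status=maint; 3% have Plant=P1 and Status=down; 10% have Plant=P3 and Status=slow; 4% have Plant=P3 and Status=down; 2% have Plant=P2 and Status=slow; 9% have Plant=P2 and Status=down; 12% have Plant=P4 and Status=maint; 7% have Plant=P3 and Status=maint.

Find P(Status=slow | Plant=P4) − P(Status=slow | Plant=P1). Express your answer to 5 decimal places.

P(Plant=P4) = 0.08 + 0.01 + 0.01 + 0.12 = 0.22; P(Status=slow | Plant=P4) = 0.01/0.22 = 0.045455.
P(Plant=P1) = 0.07 + 0.07 + 0.03 + 0.07 = 0.24; P(Status=slow | Plant=P1) = 0.07/0.24 = 0.291667.
Difference = -0.24621.

-0.24621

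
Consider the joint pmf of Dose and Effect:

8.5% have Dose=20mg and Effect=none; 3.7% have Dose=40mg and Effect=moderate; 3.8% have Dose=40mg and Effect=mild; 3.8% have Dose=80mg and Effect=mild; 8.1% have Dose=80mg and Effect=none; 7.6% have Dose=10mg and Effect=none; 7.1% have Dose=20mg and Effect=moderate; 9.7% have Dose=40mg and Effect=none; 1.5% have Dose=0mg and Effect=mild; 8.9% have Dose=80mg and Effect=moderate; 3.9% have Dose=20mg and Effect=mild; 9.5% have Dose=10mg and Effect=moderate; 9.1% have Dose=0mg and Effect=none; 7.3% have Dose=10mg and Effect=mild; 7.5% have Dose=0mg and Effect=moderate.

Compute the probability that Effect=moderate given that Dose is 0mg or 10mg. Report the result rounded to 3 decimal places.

P(Dose=0mg) = 0.091 + 0.015 + 0.075 = 0.181.
P(Dose=10mg) = 0.076 + 0.073 + 0.095 = 0.244.
P(Dose ∈ {0mg, 10mg}) = 0.181 + 0.244 = 0.425; P(Effect=moderate, Dose ∈ {0mg, 10mg}) = 0.075 + 0.095 = 0.170.
P(Effect=moderate | Dose ∈ {0mg, 10mg}) = 0.170/0.425 = 0.400.

0.400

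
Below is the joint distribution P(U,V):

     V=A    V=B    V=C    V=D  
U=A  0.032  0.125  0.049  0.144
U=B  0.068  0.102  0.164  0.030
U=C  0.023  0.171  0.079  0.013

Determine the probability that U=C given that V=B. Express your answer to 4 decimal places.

0.4296

P(V=B) = 0.125 + 0.102 + 0.171 = 0.398.
P(U=C | V=B) = 0.171/0.398 = 0.4296.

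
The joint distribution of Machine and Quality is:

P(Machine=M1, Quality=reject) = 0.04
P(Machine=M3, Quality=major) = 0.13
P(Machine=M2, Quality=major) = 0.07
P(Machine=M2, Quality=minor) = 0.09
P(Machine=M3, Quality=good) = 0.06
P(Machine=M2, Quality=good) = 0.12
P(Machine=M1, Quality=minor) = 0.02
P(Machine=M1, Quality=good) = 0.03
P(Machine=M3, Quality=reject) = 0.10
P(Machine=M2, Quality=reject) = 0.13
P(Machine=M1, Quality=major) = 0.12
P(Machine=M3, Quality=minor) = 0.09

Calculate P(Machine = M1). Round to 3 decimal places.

0.210

P(Machine=M1) = 0.03 + 0.02 + 0.12 + 0.04 = 0.21.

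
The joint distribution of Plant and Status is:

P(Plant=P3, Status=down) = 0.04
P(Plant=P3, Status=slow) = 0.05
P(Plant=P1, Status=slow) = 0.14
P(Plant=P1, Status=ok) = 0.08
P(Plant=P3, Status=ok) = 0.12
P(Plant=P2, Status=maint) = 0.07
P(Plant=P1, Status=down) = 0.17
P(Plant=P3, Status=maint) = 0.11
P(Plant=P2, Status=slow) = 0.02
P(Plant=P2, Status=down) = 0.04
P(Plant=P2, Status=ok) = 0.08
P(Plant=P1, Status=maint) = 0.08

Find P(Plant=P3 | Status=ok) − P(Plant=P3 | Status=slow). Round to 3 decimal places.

P(Status=ok) = 0.08 + 0.08 + 0.12 = 0.28; P(Plant=P3 | Status=ok) = 0.12/0.28 = 0.4286.
P(Status=slow) = 0.14 + 0.02 + 0.05 = 0.21; P(Plant=P3 | Status=slow) = 0.05/0.21 = 0.2381.
Difference = 0.190.

0.190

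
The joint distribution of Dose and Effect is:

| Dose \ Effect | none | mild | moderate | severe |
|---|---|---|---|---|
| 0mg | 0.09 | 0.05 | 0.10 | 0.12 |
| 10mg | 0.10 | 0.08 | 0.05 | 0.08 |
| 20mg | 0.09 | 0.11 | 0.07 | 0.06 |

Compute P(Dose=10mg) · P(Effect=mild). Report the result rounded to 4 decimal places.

0.0744

P(Dose=10mg) = 0.10 + 0.08 + 0.05 + 0.08 = 0.31.
P(Effect=mild) = 0.05 + 0.08 + 0.11 = 0.24.
Product: 0.31 × 0.24 = 0.0744.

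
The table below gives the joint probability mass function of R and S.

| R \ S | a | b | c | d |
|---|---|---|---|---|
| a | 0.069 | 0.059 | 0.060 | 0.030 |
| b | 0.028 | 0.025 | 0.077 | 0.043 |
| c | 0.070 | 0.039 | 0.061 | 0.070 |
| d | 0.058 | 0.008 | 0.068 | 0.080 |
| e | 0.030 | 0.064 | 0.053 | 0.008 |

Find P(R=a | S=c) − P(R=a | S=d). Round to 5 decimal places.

P(S=c) = 0.060 + 0.077 + 0.061 + 0.068 + 0.053 = 0.319; P(R=a | S=c) = 0.060/0.319 = 0.188088.
P(S=d) = 0.030 + 0.043 + 0.070 + 0.080 + 0.008 = 0.231; P(R=a | S=d) = 0.030/0.231 = 0.129870.
Difference = 0.05822.

0.05822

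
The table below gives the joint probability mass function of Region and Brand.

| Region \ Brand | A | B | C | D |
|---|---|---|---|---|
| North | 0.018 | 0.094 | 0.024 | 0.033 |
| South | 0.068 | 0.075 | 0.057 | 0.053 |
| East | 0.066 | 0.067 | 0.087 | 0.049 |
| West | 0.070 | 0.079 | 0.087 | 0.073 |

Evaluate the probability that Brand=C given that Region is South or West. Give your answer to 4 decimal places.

P(Region=South) = 0.068 + 0.075 + 0.057 + 0.053 = 0.253.
P(Region=West) = 0.070 + 0.079 + 0.087 + 0.073 = 0.309.
P(Region ∈ {South, West}) = 0.253 + 0.309 = 0.562; P(Brand=C, Region ∈ {South, West}) = 0.057 + 0.087 = 0.144.
P(Brand=C | Region ∈ {South, West}) = 0.144/0.562 = 0.2562.

0.2562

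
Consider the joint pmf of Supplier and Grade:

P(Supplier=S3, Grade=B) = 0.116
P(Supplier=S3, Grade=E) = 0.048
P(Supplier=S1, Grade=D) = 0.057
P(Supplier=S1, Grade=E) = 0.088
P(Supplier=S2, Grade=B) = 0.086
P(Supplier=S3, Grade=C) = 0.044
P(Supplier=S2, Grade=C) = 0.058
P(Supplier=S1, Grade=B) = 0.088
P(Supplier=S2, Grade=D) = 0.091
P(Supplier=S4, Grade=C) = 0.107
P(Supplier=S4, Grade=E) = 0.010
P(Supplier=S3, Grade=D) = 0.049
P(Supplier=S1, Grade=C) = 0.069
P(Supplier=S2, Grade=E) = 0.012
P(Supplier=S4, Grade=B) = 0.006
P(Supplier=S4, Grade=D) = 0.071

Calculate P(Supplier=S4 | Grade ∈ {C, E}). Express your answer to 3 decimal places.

0.268

P(Grade=C) = 0.069 + 0.058 + 0.044 + 0.107 = 0.278.
P(Grade=E) = 0.088 + 0.012 + 0.048 + 0.010 = 0.158.
P(Grade ∈ {C, E}) = 0.278 + 0.158 = 0.436; P(Supplier=S4, Grade ∈ {C, E}) = 0.107 + 0.010 = 0.117.
P(Supplier=S4 | Grade ∈ {C, E}) = 0.117/0.436 = 0.268.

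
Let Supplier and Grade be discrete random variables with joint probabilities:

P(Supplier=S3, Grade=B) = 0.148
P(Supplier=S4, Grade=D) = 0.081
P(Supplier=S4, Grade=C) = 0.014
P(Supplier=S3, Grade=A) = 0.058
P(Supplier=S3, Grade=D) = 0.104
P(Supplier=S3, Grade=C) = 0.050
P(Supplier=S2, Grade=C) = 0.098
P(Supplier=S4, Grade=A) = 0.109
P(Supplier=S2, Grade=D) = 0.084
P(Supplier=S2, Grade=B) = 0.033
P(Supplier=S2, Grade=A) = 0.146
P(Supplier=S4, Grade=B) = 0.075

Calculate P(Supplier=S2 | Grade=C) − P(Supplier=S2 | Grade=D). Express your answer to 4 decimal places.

0.2927

P(Grade=C) = 0.098 + 0.050 + 0.014 = 0.162; P(Supplier=S2 | Grade=C) = 0.098/0.162 = 0.60494.
P(Grade=D) = 0.084 + 0.104 + 0.081 = 0.269; P(Supplier=S2 | Grade=D) = 0.084/0.269 = 0.31227.
Difference = 0.2927.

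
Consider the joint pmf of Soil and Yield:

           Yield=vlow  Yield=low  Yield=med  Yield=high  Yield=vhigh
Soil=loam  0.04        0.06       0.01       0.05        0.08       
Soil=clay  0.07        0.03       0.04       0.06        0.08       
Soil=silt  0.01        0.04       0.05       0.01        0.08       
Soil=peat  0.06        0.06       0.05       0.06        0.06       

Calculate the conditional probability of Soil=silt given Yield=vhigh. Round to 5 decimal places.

P(Yield=vhigh) = 0.08 + 0.08 + 0.08 + 0.06 = 0.30.
P(Soil=silt | Yield=vhigh) = 0.08/0.30 = 0.26667.

0.26667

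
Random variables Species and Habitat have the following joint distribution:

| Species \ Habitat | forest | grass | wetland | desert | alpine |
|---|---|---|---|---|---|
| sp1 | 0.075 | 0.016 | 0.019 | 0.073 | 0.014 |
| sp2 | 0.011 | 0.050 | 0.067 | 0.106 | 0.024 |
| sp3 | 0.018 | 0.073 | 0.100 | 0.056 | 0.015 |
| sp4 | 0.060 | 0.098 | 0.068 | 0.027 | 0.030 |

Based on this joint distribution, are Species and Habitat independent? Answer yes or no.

P(Species=sp4) = 0.283 and P(Habitat=desert) = 0.262, so their product is 0.07415, but P(Species=sp4, Habitat=desert) = 0.027. Since these differ, Species and Habitat are not independent.

no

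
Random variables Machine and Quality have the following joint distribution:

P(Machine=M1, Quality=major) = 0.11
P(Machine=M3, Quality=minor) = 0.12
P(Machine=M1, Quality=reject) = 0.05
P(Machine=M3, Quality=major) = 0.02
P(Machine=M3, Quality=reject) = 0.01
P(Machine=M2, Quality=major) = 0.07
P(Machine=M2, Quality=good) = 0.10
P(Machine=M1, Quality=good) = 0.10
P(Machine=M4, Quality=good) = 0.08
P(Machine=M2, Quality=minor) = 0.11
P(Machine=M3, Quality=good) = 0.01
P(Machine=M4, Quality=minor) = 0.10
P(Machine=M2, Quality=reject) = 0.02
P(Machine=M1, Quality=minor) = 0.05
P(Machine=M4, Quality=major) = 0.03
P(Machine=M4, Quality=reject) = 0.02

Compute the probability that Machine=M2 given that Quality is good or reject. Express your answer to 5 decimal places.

0.30769

P(Quality=good) = 0.10 + 0.10 + 0.01 + 0.08 = 0.29.
P(Quality=reject) = 0.05 + 0.02 + 0.01 + 0.02 = 0.10.
P(Quality ∈ {good, reject}) = 0.29 + 0.10 = 0.39; P(Machine=M2, Quality ∈ {good, reject}) = 0.10 + 0.02 = 0.12.
P(Machine=M2 | Quality ∈ {good, reject}) = 0.12/0.39 = 0.30769.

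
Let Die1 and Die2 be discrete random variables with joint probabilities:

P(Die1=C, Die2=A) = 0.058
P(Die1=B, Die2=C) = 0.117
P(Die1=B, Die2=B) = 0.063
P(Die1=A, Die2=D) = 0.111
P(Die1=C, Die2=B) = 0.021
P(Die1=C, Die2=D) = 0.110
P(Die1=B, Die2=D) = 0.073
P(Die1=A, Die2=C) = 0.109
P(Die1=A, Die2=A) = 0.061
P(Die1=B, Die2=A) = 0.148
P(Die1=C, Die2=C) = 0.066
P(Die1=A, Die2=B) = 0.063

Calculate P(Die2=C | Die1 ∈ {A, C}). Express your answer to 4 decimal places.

0.2922

P(Die1=A) = 0.061 + 0.063 + 0.109 + 0.111 = 0.344.
P(Die1=C) = 0.058 + 0.021 + 0.066 + 0.110 = 0.255.
P(Die1 ∈ {A, C}) = 0.344 + 0.255 = 0.599; P(Die2=C, Die1 ∈ {A, C}) = 0.109 + 0.066 = 0.175.
P(Die2=C | Die1 ∈ {A, C}) = 0.175/0.599 = 0.2922.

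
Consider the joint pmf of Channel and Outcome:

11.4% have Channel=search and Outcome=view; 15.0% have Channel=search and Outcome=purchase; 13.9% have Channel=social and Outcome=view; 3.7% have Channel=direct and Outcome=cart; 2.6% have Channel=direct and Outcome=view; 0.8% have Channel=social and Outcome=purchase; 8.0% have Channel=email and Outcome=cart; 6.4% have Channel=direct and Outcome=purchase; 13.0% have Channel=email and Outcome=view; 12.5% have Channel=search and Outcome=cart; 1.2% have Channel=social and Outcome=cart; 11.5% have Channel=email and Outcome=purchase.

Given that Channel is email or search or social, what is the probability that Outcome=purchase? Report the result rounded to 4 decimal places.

P(Channel=email) = 0.130 + 0.080 + 0.115 = 0.325.
P(Channel=search) = 0.114 + 0.125 + 0.150 = 0.389.
P(Channel=social) = 0.139 + 0.012 + 0.008 = 0.159.
P(Channel ∈ {email, search, social}) = 0.325 + 0.389 + 0.159 = 0.873; P(Outcome=purchase, Channel ∈ {email, search, social}) = 0.115 + 0.150 + 0.008 = 0.273.
P(Outcome=purchase | Channel ∈ {email, search, social}) = 0.273/0.873 = 0.3127.

0.3127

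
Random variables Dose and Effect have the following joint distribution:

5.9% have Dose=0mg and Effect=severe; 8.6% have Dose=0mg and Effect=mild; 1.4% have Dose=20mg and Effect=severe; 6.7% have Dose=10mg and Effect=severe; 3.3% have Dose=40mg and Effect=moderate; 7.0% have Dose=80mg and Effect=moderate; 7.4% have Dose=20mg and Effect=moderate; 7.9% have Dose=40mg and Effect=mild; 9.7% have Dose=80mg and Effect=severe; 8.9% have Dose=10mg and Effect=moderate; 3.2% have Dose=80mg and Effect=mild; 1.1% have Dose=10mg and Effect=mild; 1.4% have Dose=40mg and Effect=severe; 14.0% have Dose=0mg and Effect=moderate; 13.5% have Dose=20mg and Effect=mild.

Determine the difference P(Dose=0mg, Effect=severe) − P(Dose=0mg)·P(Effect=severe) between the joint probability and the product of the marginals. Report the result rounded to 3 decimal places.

P(Dose=0mg) = 0.086 + 0.140 + 0.059 = 0.285.
P(Effect=severe) = 0.059 + 0.067 + 0.014 + 0.014 + 0.097 = 0.251.
P(Dose=0mg, Effect=severe) − P(Dose=0mg)P(Effect=severe) = 0.059 − 0.285×0.251 = -0.013.

-0.013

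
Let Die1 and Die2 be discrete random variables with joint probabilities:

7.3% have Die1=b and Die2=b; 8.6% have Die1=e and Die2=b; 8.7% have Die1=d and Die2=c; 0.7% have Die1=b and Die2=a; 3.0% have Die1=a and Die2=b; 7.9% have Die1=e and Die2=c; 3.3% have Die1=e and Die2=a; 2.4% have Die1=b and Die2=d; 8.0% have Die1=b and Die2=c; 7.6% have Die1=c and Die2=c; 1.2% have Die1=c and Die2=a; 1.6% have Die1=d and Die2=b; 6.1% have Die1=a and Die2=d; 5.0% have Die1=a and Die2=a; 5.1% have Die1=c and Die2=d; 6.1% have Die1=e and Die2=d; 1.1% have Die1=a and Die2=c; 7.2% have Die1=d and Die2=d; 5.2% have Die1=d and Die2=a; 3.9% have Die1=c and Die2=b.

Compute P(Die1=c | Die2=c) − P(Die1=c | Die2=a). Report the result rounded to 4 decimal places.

P(Die2=c) = 0.011 + 0.080 + 0.076 + 0.087 + 0.079 = 0.333; P(Die1=c | Die2=c) = 0.076/0.333 = 0.22823.
P(Die2=a) = 0.050 + 0.007 + 0.012 + 0.052 + 0.033 = 0.154; P(Die1=c | Die2=a) = 0.012/0.154 = 0.07792.
Difference = 0.1503.

0.1503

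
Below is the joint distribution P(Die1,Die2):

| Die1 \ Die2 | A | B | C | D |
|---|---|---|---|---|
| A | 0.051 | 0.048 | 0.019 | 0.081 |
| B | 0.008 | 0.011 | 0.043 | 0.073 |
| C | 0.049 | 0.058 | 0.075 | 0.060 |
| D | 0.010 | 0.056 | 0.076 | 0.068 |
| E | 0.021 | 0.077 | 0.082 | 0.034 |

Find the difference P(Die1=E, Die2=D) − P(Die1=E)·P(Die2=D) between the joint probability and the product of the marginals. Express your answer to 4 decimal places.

P(Die1=E) = 0.021 + 0.077 + 0.082 + 0.034 = 0.214.
P(Die2=D) = 0.081 + 0.073 + 0.060 + 0.068 + 0.034 = 0.316.
P(Die1=E, Die2=D) − P(Die1=E)P(Die2=D) = 0.034 − 0.214×0.316 = -0.0336.

-0.0336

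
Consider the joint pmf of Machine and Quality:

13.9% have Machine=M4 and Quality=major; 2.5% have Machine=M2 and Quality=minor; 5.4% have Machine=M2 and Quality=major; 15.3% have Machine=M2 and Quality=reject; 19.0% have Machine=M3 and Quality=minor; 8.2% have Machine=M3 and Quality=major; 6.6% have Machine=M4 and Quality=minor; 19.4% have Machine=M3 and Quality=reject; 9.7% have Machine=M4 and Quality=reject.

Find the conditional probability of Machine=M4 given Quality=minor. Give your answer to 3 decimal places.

0.235

P(Quality=minor) = 0.025 + 0.190 + 0.066 = 0.281.
P(Machine=M4 | Quality=minor) = 0.066/0.281 = 0.235.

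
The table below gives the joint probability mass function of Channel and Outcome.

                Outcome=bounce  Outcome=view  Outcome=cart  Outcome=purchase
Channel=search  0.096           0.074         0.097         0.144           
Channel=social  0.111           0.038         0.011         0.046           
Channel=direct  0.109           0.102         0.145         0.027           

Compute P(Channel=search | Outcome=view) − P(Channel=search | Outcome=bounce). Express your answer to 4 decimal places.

0.0420

P(Outcome=view) = 0.074 + 0.038 + 0.102 = 0.214; P(Channel=search | Outcome=view) = 0.074/0.214 = 0.34579.
P(Outcome=bounce) = 0.096 + 0.111 + 0.109 = 0.316; P(Channel=search | Outcome=bounce) = 0.096/0.316 = 0.30380.
Difference = 0.0420.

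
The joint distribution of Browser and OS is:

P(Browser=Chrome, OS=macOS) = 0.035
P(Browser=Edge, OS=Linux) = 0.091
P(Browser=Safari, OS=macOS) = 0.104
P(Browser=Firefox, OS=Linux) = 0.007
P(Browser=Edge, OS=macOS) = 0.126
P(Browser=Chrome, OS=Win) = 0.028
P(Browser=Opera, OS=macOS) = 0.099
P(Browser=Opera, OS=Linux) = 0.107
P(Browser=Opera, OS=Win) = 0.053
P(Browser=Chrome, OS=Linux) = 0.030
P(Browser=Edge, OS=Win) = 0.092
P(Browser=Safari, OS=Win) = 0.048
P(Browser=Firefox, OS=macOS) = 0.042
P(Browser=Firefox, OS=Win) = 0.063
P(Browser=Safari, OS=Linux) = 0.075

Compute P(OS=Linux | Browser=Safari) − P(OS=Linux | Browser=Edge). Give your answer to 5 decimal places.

0.03590

P(Browser=Safari) = 0.048 + 0.104 + 0.075 = 0.227; P(OS=Linux | Browser=Safari) = 0.075/0.227 = 0.330396.
P(Browser=Edge) = 0.092 + 0.126 + 0.091 = 0.309; P(OS=Linux | Browser=Edge) = 0.091/0.309 = 0.294498.
Difference = 0.03590.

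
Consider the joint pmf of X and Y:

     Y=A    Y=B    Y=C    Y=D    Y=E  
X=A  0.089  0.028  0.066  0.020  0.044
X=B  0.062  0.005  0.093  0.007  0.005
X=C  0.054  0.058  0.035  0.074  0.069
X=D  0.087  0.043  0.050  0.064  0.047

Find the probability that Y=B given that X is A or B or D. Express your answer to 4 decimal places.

0.1070

P(X=A) = 0.089 + 0.028 + 0.066 + 0.020 + 0.044 = 0.247.
P(X=B) = 0.062 + 0.005 + 0.093 + 0.007 + 0.005 = 0.172.
P(X=D) = 0.087 + 0.043 + 0.050 + 0.064 + 0.047 = 0.291.
P(X ∈ {A, B, D}) = 0.247 + 0.172 + 0.291 = 0.710; P(Y=B, X ∈ {A, B, D}) = 0.028 + 0.005 + 0.043 = 0.076.
P(Y=B | X ∈ {A, B, D}) = 0.076/0.710 = 0.1070.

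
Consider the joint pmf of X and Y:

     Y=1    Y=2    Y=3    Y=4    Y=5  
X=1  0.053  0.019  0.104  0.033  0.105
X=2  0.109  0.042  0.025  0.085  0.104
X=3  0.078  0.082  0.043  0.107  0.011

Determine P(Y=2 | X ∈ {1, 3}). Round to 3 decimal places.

0.159

P(X=1) = 0.053 + 0.019 + 0.104 + 0.033 + 0.105 = 0.314.
P(X=3) = 0.078 + 0.082 + 0.043 + 0.107 + 0.011 = 0.321.
P(X ∈ {1, 3}) = 0.314 + 0.321 = 0.635; P(Y=2, X ∈ {1, 3}) = 0.019 + 0.082 = 0.101.
P(Y=2 | X ∈ {1, 3}) = 0.101/0.635 = 0.159.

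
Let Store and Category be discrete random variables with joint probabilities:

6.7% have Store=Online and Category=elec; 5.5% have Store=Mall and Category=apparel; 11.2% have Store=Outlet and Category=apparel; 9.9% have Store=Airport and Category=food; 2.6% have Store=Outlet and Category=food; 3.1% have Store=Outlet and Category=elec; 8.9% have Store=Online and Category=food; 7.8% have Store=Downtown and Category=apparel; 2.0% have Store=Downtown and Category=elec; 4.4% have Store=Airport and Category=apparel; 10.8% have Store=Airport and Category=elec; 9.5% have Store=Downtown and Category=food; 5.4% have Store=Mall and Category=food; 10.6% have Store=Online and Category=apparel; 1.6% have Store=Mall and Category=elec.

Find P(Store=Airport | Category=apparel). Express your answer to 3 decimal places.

0.111

P(Category=apparel) = 0.078 + 0.055 + 0.044 + 0.112 + 0.106 = 0.395.
P(Store=Airport | Category=apparel) = 0.044/0.395 = 0.111.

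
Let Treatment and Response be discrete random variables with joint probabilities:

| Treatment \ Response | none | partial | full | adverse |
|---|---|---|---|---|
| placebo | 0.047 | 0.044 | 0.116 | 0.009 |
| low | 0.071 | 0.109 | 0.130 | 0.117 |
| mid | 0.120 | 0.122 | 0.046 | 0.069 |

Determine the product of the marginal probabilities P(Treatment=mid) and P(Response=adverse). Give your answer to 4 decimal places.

0.0696

P(Treatment=mid) = 0.120 + 0.122 + 0.046 + 0.069 = 0.357.
P(Response=adverse) = 0.009 + 0.117 + 0.069 = 0.195.
Product: 0.357 × 0.195 = 0.0696.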